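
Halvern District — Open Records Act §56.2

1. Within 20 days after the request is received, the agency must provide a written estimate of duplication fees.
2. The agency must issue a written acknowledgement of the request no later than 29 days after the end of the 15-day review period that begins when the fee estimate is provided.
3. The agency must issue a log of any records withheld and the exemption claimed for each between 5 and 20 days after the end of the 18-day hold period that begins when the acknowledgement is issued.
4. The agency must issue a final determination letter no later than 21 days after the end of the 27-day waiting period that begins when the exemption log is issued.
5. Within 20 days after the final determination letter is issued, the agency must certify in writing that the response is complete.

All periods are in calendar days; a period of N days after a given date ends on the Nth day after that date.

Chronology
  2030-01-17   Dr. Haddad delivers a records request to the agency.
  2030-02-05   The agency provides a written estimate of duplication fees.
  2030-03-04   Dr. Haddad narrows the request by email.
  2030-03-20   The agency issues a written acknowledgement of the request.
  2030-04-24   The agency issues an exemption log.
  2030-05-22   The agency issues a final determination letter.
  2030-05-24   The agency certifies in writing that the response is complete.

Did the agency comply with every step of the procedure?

Yes

(1) due by 2030-01-17 + 20 days = 2030-02-06; done 2030-02-05 — timely.
(2) due by 2030-02-20 + 29 days = 2030-03-21; 2030-03-20 is within that limit.
(3) the permitted window runs from 2030-04-07 + 5 = 2030-04-12 to 2030-04-07 + 20 = 2030-04-27; done 2030-04-24, which is between those dates.
(4) due by 2030-05-21 + 21 days = 2030-06-11; done 2030-05-22 — timely.
(5) due by 2030-05-22 + 20 days = 2030-06-11; 2030-05-24 is within that limit.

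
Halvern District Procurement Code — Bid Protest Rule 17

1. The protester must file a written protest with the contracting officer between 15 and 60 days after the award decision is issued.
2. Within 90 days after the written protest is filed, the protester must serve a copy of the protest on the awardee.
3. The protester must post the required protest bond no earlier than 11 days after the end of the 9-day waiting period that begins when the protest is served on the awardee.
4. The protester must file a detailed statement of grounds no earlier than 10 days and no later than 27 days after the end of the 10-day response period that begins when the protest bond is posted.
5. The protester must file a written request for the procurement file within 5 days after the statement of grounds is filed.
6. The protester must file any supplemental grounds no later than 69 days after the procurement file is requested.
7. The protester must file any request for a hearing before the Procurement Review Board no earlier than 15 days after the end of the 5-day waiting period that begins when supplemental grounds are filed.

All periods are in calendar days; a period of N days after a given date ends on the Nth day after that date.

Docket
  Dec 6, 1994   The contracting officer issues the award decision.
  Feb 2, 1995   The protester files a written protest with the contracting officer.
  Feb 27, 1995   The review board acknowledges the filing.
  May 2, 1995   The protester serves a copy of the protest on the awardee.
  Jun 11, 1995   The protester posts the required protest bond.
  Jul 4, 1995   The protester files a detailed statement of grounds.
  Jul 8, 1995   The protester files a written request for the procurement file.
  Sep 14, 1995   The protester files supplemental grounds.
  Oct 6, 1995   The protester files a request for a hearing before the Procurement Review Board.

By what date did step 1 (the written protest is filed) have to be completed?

Feb 4, 1995

Step 1 runs from Dec 6, 1994, when the award decision is issued. The window is 15–60 days after Dec 6, 1994; it closes on Feb 4, 1995.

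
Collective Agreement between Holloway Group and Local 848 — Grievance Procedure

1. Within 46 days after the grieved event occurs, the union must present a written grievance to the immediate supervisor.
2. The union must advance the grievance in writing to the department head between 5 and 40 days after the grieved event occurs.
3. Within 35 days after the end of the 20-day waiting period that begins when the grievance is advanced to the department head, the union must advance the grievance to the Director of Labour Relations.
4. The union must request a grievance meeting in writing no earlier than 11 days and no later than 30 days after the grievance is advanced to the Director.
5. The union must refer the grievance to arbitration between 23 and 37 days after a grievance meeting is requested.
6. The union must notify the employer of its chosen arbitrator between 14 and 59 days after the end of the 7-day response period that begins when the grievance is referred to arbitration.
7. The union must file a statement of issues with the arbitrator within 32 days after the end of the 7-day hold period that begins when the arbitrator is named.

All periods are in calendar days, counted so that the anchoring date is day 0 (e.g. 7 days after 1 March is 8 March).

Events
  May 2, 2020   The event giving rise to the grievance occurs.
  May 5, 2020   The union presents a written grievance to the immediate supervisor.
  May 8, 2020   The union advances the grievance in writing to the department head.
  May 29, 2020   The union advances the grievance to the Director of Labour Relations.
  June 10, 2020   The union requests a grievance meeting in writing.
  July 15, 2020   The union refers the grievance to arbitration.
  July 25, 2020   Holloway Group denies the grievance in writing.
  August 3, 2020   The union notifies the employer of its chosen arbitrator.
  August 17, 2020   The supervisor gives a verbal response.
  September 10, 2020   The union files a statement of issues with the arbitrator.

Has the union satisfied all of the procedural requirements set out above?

No

(1) due by May 2, 2020 + 46 days = June 17, 2020; done May 5, 2020 — timely.
(2) the permitted window runs from May 2, 2020 + 5 = May 7, 2020 to May 2, 2020 + 40 = June 11, 2020; May 8, 2020 falls inside that range.
(3) due by May 28, 2020 + 35 days = July 2, 2020; done May 29, 2020 — timely.
(4) the permitted window runs from May 29, 2020 + 11 = June 9, 2020 to May 29, 2020 + 30 = June 28, 2020; June 10, 2020 falls inside that range.
(5) the permitted window runs from June 10, 2020 + 23 = July 3, 2020 to June 10, 2020 + 37 = July 17, 2020; July 15, 2020 falls inside that range.
(6) the permitted window runs from July 22, 2020 + 14 = August 5, 2020 to July 22, 2020 + 59 = September 19, 2020; August 3, 2020 is 2 days too early.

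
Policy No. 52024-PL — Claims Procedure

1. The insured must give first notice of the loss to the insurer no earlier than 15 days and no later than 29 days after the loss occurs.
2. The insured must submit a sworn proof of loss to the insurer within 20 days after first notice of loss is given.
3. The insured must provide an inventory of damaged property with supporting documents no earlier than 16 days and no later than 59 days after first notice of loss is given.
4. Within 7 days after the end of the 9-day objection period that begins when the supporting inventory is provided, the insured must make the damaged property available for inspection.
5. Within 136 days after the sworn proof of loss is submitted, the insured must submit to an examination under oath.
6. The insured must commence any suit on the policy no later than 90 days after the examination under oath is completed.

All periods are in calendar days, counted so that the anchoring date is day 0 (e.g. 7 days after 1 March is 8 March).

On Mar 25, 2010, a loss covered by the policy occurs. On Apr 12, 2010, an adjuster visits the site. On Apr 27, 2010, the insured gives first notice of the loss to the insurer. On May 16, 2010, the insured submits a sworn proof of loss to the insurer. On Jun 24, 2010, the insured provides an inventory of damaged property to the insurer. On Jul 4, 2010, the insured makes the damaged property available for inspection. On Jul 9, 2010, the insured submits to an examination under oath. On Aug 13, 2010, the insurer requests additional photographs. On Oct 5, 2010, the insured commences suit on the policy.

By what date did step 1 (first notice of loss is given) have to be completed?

Apr 23, 2010

Step 1 runs from Mar 25, 2010, when the loss occurs. The window is 15–29 days after Mar 25, 2010; it closes on Apr 23, 2010.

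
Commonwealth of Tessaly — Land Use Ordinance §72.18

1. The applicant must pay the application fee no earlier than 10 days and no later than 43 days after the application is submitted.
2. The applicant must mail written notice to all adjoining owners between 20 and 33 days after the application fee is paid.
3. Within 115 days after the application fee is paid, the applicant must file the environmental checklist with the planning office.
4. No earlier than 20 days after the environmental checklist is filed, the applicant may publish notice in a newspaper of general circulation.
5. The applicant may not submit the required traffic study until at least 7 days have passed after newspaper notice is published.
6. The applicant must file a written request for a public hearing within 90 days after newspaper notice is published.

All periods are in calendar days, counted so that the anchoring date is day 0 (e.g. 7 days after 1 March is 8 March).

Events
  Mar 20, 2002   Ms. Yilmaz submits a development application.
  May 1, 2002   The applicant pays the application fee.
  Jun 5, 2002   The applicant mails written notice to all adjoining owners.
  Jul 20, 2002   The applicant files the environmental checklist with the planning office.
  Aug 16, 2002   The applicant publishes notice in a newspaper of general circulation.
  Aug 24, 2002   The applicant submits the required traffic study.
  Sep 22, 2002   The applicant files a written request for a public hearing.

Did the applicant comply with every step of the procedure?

No

Step 1 — 10 and 43 days from Mar 20, 2002 (when the application is submitted) are Mar 30, 2002 and May 2, 2002 respectively; May 1, 2002 falls inside that range.
Step 2 — 20 and 33 days from May 1, 2002 (when the application fee is paid) are May 21, 2002 and Jun 3, 2002 respectively; done Jun 5, 2002 — 2 days after the window closed.
No need to go further; step 2 was not satisfied.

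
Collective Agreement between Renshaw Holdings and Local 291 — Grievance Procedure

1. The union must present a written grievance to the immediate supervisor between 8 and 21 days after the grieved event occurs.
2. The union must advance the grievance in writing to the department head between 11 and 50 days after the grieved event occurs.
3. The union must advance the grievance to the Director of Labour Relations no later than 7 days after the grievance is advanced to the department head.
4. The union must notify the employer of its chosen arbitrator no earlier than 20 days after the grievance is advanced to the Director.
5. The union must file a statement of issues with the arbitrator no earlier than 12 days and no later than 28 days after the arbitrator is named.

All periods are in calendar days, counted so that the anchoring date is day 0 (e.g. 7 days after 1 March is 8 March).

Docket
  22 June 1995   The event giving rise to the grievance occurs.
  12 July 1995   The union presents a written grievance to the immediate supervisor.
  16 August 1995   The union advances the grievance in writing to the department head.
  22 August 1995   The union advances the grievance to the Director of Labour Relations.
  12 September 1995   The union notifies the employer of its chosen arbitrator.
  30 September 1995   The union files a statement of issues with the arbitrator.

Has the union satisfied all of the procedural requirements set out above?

No

Step 1 — 8 and 21 days from 22 June 1995 (when the grieved event occurs) are 30 June 1995 and 13 July 1995 respectively; done 12 July 1995 — within the window.
Step 2 — 11 and 50 days from 22 June 1995 (when the grieved event occurs) are 3 July 1995 and 11 August 1995 respectively; done 16 August 1995 — 5 days after the window closed.
The analysis stops there.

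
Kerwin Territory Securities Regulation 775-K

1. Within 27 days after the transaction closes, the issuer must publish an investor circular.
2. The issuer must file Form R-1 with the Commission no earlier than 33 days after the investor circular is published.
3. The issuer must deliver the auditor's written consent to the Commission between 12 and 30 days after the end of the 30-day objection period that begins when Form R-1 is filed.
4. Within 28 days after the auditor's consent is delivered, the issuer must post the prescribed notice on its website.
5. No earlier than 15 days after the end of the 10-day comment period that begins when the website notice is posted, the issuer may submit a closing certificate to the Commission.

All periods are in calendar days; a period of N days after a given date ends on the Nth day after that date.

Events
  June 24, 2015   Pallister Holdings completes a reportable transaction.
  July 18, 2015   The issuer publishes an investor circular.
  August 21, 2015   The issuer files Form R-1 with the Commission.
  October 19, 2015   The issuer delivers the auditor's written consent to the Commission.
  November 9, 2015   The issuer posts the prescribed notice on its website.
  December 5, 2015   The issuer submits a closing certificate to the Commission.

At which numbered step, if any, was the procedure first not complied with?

None — every step was satisfied

Step 1 — counting 27 days from June 24, 2015 (when the transaction closes) gives a deadline of July 21, 2015; done July 18, 2015 — timely.
Step 2 — must wait 33 days from July 18, 2015 (when the investor circular is published), so not before August 20, 2015; done August 21, 2015 — permitted.
Step 3 — 12 and 30 days from September 20, 2015 (end of the 30-day objection period, which began when Form R-1 is filed on August 21, 2015) are October 2, 2015 and October 20, 2015 respectively; done October 19, 2015, which is between those dates.
Step 4 — counting 28 days from October 19, 2015 (when the auditor's consent is delivered) gives a deadline of November 16, 2015; done November 9, 2015 — timely.
Step 5 — must wait 15 days from November 19, 2015 (end of the 10-day comment period, which began when the website notice is posted on November 9, 2015), so not before December 4, 2015; done December 5, 2015, after the minimum wait.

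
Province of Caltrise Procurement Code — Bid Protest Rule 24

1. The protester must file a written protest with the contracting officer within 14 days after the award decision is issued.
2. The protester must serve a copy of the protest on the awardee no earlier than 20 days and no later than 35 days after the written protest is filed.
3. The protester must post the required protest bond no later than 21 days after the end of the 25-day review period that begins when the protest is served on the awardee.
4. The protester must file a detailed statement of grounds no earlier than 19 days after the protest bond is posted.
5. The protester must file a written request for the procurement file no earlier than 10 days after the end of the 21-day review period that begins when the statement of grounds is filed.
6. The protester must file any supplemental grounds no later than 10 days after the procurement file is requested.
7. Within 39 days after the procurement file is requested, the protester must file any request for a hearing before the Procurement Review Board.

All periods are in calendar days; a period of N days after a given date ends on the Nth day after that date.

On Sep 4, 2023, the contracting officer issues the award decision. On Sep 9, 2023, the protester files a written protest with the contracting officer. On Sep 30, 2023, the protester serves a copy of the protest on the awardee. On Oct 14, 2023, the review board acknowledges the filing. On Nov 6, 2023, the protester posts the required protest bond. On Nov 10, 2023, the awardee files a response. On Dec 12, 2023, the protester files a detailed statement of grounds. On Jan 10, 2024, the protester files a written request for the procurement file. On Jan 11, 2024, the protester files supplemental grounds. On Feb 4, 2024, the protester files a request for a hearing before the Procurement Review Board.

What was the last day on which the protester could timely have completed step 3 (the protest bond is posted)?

The protest is served on the awardee on Sep 30, 2023; the 25-day review period therefore ends Oct 25, 2023, and step 3 runs from that date. 21 days after Oct 25, 2023 is Nov 15, 2023.

Nov 15, 2023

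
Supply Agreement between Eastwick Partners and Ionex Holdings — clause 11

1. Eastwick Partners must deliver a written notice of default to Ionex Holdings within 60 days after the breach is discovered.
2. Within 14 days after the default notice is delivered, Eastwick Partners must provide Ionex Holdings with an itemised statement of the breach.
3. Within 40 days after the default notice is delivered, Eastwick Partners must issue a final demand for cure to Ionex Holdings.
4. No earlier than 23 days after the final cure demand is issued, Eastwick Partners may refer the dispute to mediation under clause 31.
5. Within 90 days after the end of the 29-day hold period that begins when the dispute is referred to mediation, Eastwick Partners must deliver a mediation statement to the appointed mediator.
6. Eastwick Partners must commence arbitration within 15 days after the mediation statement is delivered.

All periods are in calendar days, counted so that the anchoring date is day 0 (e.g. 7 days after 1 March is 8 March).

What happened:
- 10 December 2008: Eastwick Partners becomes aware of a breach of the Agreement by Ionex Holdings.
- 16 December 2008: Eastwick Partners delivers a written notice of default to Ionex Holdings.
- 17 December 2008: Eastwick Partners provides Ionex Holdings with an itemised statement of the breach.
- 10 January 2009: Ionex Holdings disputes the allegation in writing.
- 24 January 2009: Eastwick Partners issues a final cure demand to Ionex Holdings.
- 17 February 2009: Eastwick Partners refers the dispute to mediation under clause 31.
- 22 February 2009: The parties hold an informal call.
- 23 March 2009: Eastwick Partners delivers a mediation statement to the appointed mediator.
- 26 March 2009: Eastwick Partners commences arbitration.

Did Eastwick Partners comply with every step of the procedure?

Yes

Step 1 — counting 60 days from 10 December 2008 (when the breach is discovered) gives a deadline of 8 February 2009; completed 16 December 2008, before the deadline.
Step 2 — counting 14 days from 16 December 2008 (when the default notice is delivered) gives a deadline of 30 December 2008; done 17 December 2008 — timely.
Step 3 — counting 40 days from 16 December 2008 (when the default notice is delivered) gives a deadline of 25 January 2009; done 24 January 2009 — timely.
Step 4 — must wait 23 days from 24 January 2009 (when the final cure demand is issued), so not before 16 February 2009; 17 February 2009 is on or after that date.
Step 5 — counting 90 days from 18 March 2009 (end of the 29-day hold period, which began when the dispute is referred to mediation on 17 February 2009) gives a deadline of 16 June 2009; done 23 March 2009 — timely.
Step 6 — counting 15 days from 23 March 2009 (when the mediation statement is delivered) gives a deadline of 7 April 2009; done 26 March 2009 — timely.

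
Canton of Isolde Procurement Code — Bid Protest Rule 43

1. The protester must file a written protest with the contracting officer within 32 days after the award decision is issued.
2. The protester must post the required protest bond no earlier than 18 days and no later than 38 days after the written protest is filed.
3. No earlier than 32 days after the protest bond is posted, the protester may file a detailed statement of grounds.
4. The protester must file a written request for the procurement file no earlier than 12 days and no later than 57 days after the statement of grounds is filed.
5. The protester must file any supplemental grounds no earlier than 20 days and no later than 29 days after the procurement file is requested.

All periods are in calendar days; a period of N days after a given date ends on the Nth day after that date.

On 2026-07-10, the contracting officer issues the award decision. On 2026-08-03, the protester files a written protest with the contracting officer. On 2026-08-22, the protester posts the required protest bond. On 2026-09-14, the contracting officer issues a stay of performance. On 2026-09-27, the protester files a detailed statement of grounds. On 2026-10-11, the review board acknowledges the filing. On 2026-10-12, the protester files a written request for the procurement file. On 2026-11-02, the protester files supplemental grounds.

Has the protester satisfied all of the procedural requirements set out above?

Yes

Step 1 — counting 32 days from 2026-07-10 (when the award decision is issued) gives a deadline of 2026-08-11; completed 2026-08-03, before the deadline.
Step 2 — 18 and 38 days from 2026-08-03 (when the written protest is filed) are 2026-08-21 and 2026-09-10 respectively; done 2026-08-22 — within the window.
Step 3 — must wait 32 days from 2026-08-22 (when the protest bond is posted), so not before 2026-09-23; done 2026-09-27, after the minimum wait.
Step 4 — 12 and 57 days from 2026-09-27 (when the statement of grounds is filed) are 2026-10-09 and 2026-11-23 respectively; done 2026-10-12, which is between those dates.
Step 5 — 20 and 29 days from 2026-10-12 (when the procurement file is requested) are 2026-11-01 and 2026-11-10 respectively; 2026-11-02 falls inside that range.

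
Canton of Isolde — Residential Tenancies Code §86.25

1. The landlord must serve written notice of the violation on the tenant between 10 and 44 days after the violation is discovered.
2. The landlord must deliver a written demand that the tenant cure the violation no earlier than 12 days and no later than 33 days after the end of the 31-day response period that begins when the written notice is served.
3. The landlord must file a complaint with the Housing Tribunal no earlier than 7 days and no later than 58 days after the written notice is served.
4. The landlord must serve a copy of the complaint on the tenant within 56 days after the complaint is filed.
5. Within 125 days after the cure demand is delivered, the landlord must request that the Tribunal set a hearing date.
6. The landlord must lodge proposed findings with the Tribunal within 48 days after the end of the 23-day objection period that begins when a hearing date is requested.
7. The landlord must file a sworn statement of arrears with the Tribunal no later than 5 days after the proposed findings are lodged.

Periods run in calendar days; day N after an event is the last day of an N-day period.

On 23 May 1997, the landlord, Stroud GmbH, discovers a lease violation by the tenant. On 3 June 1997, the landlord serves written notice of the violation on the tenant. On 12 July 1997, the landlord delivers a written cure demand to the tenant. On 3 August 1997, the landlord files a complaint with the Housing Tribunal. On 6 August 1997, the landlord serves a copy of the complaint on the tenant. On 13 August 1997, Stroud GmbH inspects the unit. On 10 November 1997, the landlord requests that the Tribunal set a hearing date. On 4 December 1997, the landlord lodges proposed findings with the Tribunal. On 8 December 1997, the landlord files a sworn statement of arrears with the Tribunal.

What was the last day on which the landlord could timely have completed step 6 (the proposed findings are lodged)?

A hearing date is requested on 10 November 1997; the 23-day objection period therefore ends 3 December 1997, and step 6 runs from that date. 48 days after 3 December 1997 is 20 January 1998.

20 January 1998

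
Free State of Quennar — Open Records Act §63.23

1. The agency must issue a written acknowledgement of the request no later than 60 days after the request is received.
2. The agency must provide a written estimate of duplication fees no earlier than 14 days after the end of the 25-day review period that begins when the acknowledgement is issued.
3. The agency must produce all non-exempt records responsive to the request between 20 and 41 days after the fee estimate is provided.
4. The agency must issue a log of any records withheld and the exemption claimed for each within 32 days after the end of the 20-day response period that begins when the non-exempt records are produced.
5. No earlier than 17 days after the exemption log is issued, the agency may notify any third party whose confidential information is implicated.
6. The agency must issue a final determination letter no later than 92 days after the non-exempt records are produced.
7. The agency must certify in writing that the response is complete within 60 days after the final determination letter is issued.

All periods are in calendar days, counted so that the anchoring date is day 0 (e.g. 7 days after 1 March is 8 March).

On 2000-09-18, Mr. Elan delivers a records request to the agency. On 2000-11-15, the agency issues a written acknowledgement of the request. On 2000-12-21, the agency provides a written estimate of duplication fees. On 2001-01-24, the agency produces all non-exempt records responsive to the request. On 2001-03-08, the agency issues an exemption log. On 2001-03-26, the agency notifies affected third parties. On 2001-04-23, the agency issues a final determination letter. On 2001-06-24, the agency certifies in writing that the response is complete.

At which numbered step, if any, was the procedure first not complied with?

Step 1 — counting 60 days from 2000-09-18 (when the request is received) gives a deadline of 2000-11-17; done 2000-11-15 — timely.
Step 2 — must wait 14 days from 2000-12-10 (end of the 25-day review period, which began when the acknowledgement is issued on 2000-11-15), so not before 2000-12-24; acted on 2000-12-21, 3 days prematurely.
The analysis stops there.

Step 2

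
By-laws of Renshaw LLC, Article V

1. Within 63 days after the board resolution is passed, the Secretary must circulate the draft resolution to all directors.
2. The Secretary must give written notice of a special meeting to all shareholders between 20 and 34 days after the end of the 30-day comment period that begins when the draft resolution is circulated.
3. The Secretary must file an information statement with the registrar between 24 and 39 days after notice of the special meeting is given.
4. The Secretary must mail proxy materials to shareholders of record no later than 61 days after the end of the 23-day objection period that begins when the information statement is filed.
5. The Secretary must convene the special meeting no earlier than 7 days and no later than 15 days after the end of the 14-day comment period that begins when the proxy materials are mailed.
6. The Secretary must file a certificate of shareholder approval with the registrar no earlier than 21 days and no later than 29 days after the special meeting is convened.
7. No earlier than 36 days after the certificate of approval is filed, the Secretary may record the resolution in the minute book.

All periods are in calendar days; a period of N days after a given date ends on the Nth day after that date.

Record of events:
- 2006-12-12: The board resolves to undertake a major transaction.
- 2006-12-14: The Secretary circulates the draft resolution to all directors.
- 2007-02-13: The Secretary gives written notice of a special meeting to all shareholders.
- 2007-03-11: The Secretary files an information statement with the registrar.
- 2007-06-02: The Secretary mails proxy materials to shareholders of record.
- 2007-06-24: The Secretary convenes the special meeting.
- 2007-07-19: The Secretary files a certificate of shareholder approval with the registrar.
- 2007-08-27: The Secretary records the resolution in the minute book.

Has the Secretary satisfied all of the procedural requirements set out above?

Yes

(1) due by 2006-12-12 + 63 days = 2007-02-13; done 2006-12-14 — timely.
(2) the permitted window runs from 2007-01-13 + 20 = 2007-02-02 to 2007-01-13 + 34 = 2007-02-16; done 2007-02-13 — within the window.
(3) the permitted window runs from 2007-02-13 + 24 = 2007-03-09 to 2007-02-13 + 39 = 2007-03-24; 2007-03-11 falls inside that range.
(4) due by 2007-04-03 + 61 days = 2007-06-03; completed 2007-06-02, before the deadline.
(5) the permitted window runs from 2007-06-16 + 7 = 2007-06-23 to 2007-06-16 + 15 = 2007-07-01; done 2007-06-24, which is between those dates.
(6) the permitted window runs from 2007-06-24 + 21 = 2007-07-15 to 2007-06-24 + 29 = 2007-07-23; done 2007-07-19, which is between those dates.
(7) permitted from 2007-07-19 + 36 days = 2007-08-24 onward; 2007-08-27 is on or after that date.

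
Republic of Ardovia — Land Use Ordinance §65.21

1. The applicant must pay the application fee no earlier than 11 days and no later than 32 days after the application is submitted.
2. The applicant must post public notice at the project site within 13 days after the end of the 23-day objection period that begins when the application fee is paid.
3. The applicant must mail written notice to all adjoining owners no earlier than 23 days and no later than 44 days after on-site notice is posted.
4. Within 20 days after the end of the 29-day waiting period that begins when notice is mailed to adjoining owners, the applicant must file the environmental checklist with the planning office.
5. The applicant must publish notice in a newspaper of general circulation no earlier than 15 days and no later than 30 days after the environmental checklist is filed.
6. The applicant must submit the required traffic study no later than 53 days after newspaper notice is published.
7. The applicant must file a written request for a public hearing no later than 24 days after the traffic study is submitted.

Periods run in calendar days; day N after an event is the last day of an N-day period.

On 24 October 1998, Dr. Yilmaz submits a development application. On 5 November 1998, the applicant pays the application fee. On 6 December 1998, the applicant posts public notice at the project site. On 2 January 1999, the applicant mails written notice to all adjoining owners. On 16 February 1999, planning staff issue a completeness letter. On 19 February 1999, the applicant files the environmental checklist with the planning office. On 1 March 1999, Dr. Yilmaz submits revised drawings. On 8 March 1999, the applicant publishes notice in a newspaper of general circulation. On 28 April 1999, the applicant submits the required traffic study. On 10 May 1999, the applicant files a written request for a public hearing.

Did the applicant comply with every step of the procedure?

Step 1: the window is 11–32 days after 24 October 1998 (when the application is submitted), so 4 November 1998 through 25 November 1998; done 5 November 1998 — within the window.
Step 2: 13 days after 28 November 1998 (end of the 23-day objection period, which began when the application fee is paid on 5 November 1998) is 11 December 1998; 6 December 1998 is within that limit.
Step 3: the window is 23–44 days after 6 December 1998 (when on-site notice is posted), so 29 December 1998 through 19 January 1999; 2 January 1999 falls inside that range.
Step 4: 20 days after 31 January 1999 (end of the 29-day waiting period, which began when notice is mailed to adjoining owners on 2 January 1999) is 20 February 1999; 19 February 1999 is within that limit.
Step 5: the window is 15–30 days after 19 February 1999 (when the environmental checklist is filed), so 6 March 1999 through 21 March 1999; 8 March 1999 falls inside that range.
Step 6: 53 days after 8 March 1999 (when newspaper notice is published) is 30 April 1999; 28 April 1999 is within that limit.
Step 7: 24 days after 28 April 1999 (when the traffic study is submitted) is 22 May 1999; 10 May 1999 is within that limit.

Yes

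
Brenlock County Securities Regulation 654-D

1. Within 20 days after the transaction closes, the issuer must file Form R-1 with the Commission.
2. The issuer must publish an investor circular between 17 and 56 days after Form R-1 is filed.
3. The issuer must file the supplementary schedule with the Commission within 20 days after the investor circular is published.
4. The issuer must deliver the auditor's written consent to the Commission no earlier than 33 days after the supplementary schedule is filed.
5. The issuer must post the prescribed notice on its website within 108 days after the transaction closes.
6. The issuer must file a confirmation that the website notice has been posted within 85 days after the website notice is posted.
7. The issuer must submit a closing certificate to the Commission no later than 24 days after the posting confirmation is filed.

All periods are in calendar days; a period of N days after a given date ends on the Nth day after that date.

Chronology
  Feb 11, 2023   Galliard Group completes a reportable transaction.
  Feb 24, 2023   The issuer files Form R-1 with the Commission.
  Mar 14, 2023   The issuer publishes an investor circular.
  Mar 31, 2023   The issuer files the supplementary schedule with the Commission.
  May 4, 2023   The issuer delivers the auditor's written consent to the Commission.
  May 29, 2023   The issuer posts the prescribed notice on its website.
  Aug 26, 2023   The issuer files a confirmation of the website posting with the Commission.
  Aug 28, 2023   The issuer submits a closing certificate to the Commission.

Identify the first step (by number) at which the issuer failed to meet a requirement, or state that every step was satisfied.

Step 1: 20 days after Feb 11, 2023 (when the transaction closes) is Mar 3, 2023; completed Feb 24, 2023, before the deadline.
Step 2: the window is 17–56 days after Feb 24, 2023 (when Form R-1 is filed), so Mar 13, 2023 through Apr 21, 2023; Mar 14, 2023 falls inside that range.
Step 3: 20 days after Mar 14, 2023 (when the investor circular is published) is Apr 3, 2023; done Mar 31, 2023 — timely.
Step 4: the earliest permitted date is 33 days after Mar 31, 2023 (when the supplementary schedule is filed), i.e. May 3, 2023; May 4, 2023 is on or after that date.
Step 5: 108 days after Feb 11, 2023 (when the transaction closes) is May 30, 2023; May 29, 2023 is within that limit.
Step 6: 85 days after May 29, 2023 (when the website notice is posted) is Aug 22, 2023; done Aug 26, 2023 — 4 days late.
Later steps need not be reached.

Step 6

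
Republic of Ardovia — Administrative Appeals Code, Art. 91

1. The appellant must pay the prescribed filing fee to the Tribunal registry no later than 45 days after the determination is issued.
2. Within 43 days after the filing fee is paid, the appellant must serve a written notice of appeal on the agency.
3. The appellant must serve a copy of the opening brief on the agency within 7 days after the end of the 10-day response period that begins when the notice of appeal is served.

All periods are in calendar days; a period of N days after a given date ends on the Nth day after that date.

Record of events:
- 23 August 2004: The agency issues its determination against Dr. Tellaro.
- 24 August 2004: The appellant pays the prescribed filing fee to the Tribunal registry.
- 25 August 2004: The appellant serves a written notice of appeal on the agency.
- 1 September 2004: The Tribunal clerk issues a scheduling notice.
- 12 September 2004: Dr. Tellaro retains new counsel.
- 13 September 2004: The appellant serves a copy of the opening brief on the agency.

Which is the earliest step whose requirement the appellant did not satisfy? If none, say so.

Step 1 — counting 45 days from 23 August 2004 (when the determination is issued) gives a deadline of 7 October 2004; completed 24 August 2004, before the deadline.
Step 2 — counting 43 days from 24 August 2004 (when the filing fee is paid) gives a deadline of 6 October 2004; completed 25 August 2004, before the deadline.
Step 3 — counting 7 days from 4 September 2004 (end of the 10-day response period, which began when the notice of appeal is served on 25 August 2004) gives a deadline of 11 September 2004; not done until 13 September 2004, 2 days after the deadline.

Step 3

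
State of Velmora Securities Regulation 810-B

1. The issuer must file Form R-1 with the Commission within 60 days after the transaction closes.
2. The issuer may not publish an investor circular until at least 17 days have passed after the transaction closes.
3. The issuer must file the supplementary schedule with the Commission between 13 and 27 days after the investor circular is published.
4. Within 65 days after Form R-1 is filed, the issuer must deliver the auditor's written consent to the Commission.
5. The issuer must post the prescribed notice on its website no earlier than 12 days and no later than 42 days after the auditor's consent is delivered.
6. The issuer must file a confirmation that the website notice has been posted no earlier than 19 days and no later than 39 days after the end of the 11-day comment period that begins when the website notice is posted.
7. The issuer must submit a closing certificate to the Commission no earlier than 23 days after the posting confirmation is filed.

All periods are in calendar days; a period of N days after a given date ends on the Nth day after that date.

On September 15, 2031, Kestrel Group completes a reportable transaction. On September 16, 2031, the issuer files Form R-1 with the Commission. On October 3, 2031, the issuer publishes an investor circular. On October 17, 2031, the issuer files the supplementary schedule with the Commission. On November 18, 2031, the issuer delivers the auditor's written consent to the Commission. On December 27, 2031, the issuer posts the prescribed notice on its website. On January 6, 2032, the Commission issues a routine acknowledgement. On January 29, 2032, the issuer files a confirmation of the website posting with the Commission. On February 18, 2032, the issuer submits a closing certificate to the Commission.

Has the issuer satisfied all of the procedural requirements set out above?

No

(1) due by September 15, 2031 + 60 days = November 14, 2031; done September 16, 2031 — timely.
(2) permitted from September 15, 2031 + 17 days = October 2, 2031 onward; done October 3, 2031 — permitted.
(3) the permitted window runs from October 3, 2031 + 13 = October 16, 2031 to October 3, 2031 + 27 = October 30, 2031; October 17, 2031 falls inside that range.
(4) due by September 16, 2031 + 65 days = November 20, 2031; completed November 18, 2031, before the deadline.
(5) the permitted window runs from November 18, 2031 + 12 = November 30, 2031 to November 18, 2031 + 42 = December 30, 2031; done December 27, 2031 — within the window.
(6) the permitted window runs from January 7, 2032 + 19 = January 26, 2032 to January 7, 2032 + 39 = February 15, 2032; done January 29, 2032 — within the window.
(7) permitted from January 29, 2032 + 23 days = February 21, 2032 onward; February 18, 2032 is 3 days before the earliest permitted date.
The analysis stops there.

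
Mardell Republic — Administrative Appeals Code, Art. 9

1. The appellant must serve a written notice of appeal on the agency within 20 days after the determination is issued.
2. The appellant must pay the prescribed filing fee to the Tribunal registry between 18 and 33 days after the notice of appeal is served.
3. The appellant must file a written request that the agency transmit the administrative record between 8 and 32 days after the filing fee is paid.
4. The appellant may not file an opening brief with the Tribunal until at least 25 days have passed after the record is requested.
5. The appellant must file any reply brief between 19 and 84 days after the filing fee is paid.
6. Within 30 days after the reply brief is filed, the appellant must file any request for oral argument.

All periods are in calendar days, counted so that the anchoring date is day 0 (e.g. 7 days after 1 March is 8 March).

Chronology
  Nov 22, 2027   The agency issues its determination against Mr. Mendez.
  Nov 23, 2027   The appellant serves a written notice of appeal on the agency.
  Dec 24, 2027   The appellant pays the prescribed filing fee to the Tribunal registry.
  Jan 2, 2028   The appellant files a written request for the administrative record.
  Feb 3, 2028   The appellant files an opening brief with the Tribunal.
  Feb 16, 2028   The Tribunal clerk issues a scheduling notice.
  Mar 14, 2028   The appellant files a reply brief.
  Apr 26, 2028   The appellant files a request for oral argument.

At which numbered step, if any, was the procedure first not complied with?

Step 1: 20 days after Nov 22, 2027 (when the determination is issued) is Dec 12, 2027; completed Nov 23, 2027, before the deadline.
Step 2: the window is 18–33 days after Nov 23, 2027 (when the notice of appeal is served), so Dec 11, 2027 through Dec 26, 2027; done Dec 24, 2027 — within the window.
Step 3: the window is 8–32 days after Dec 24, 2027 (when the filing fee is paid), so Jan 1, 2028 through Jan 25, 2028; done Jan 2, 2028 — within the window.
Step 4: the earliest permitted date is 25 days after Jan 2, 2028 (when the record is requested), i.e. Jan 27, 2028; Feb 3, 2028 is on or after that date.
Step 5: the window is 19–84 days after Dec 24, 2027 (when the filing fee is paid), so Jan 12, 2028 through Mar 17, 2028; done Mar 14, 2028, which is between those dates.
Step 6: 30 days after Mar 14, 2028 (when the reply brief is filed) is Apr 13, 2028; done Apr 26, 2028 — 13 days late.

Step 6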